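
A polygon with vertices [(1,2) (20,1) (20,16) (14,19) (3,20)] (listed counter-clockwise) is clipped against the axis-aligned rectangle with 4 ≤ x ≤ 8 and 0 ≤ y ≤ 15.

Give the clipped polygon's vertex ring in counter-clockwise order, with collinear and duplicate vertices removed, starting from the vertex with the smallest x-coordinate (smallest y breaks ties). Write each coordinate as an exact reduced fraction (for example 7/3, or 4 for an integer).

Clipped polygon: [(4,35/19) (8,31/19) (8,15) (4,15)]

1. After x ≥ 4: [(4,35/19) (20,1) (20,16) (14,19) (4,219/11)]
2. After x ≤ 8: [(4,35/19) (8,31/19) (8,215/11) (4,219/11)]
3. After y ≥ 0: [(4,35/19) (8,31/19) (8,215/11) (4,219/11)]
4. After y ≤ 15: [(4,15) (4,35/19) (8,31/19) (8,15)]
5. Canonical ring: [(4,35/19) (8,31/19) (8,15) (4,15)]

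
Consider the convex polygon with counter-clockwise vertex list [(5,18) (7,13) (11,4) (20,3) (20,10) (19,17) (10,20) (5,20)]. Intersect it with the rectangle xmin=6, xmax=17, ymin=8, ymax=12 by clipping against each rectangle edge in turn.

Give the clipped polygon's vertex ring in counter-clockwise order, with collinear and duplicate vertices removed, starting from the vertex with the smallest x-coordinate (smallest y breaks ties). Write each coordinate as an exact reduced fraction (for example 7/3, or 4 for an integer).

Clipped polygon: [(67/9,12) (83/9,8) (17,8) (17,12)]

1. After x ≥ 6: [(6,31/2) (7,13) (11,4) (20,3) (20,10) (19,17) (10,20) (6,20)]
2. After x ≤ 17: [(6,31/2) (7,13) (11,4) (17,10/3) (17,53/3) (10,20) (6,20)]
3. After y ≥ 8: [(6,31/2) (7,13) (83/9,8) (17,8) (17,53/3) (10,20) (6,20)]
4. After y ≤ 12: [(67/9,12) (83/9,8) (17,8) (17,12)]
5. Canonical ring: [(67/9,12) (83/9,8) (17,8) (17,12)]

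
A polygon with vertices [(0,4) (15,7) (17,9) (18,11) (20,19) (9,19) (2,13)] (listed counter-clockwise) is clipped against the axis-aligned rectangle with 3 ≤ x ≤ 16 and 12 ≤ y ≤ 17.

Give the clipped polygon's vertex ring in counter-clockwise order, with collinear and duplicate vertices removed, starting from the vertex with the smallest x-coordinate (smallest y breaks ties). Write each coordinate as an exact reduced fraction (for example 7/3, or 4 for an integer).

Clipped polygon: [(3,12) (16,12) (16,17) (20/3,17) (3,97/7)]

1. After x ≥ 3: [(3,23/5) (15,7) (17,9) (18,11) (20,19) (9,19) (3,97/7)]
2. After x ≤ 16: [(3,23/5) (15,7) (16,8) (16,19) (9,19) (3,97/7)]
3. After y ≥ 12: [(3,12) (16,12) (16,19) (9,19) (3,97/7)]
4. After y ≤ 17: [(3,12) (16,12) (16,17) (20/3,17) (3,97/7)]
5. Canonical ring: [(3,12) (16,12) (16,17) (20/3,17) (3,97/7)]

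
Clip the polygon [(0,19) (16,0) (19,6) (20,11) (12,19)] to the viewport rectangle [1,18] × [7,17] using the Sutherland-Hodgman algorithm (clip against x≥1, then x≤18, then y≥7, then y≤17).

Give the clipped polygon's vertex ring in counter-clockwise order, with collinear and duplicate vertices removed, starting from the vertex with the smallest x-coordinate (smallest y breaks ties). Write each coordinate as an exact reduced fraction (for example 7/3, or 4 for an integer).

Clipped polygon: [(32/19,17) (192/19,7) (18,7) (18,13) (14,17)]

1. After x ≥ 1: [(1,19) (1,285/16) (16,0) (19,6) (20,11) (12,19)]
2. After x ≤ 18: [(1,19) (1,285/16) (16,0) (18,4) (18,13) (12,19)]
3. After y ≥ 7: [(1,19) (1,285/16) (192/19,7) (18,7) (18,13) (12,19)]
4. After y ≤ 17: [(32/19,17) (192/19,7) (18,7) (18,13) (14,17)]
5. Canonical ring: [(32/19,17) (192/19,7) (18,7) (18,13) (14,17)]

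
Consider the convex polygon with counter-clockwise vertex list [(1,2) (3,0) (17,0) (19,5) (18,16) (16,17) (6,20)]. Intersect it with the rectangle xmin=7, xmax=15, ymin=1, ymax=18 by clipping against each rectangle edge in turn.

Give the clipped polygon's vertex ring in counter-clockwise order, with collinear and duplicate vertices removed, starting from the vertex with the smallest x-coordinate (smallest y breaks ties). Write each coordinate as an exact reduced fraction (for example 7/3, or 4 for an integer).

1. After x ≥ 7: [(7,0) (17,0) (19,5) (18,16) (16,17) (7,197/10)]
2. After x ≤ 15: [(7,0) (15,0) (15,173/10) (7,197/10)]
3. After y ≥ 1: [(7,1) (15,1) (15,173/10) (7,197/10)]
4. After y ≤ 18: [(7,18) (7,1) (15,1) (15,173/10) (38/3,18)]
5. Canonical ring: [(7,1) (15,1) (15,173/10) (38/3,18) (7,18)]

Clipped polygon: [(7,1) (15,1) (15,173/10) (38/3,18) (7,18)]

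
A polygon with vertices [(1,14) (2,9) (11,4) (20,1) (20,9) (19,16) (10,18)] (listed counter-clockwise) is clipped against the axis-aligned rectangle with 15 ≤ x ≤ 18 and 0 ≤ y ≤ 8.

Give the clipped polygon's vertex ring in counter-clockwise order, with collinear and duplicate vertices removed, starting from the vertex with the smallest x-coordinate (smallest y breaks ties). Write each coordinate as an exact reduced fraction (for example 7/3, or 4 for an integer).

Clipped polygon: [(15,8/3) (18,5/3) (18,8) (15,8)]

1. After x ≥ 15: [(15,8/3) (20,1) (20,9) (19,16) (15,152/9)]
2. After x ≤ 18: [(15,8/3) (18,5/3) (18,146/9) (15,152/9)]
3. After y ≥ 0: [(15,8/3) (18,5/3) (18,146/9) (15,152/9)]
4. After y ≤ 8: [(15,8) (15,8/3) (18,5/3) (18,8)]
5. Canonical ring: [(15,8/3) (18,5/3) (18,8) (15,8)]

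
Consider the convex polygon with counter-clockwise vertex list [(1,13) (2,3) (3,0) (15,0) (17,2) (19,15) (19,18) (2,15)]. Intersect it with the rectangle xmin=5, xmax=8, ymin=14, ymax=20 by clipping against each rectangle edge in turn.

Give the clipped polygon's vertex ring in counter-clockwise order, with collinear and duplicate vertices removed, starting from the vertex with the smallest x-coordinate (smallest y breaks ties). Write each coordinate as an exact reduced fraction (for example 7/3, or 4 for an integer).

Clipped polygon: [(5,14) (8,14) (8,273/17) (5,264/17)]

1. After x ≥ 5: [(5,0) (15,0) (17,2) (19,15) (19,18) (5,264/17)]
2. After x ≤ 8: [(5,0) (8,0) (8,273/17) (5,264/17)]
3. After y ≥ 14: [(5,14) (8,14) (8,273/17) (5,264/17)]
4. After y ≤ 20: [(5,14) (8,14) (8,273/17) (5,264/17)]
5. Canonical ring: [(5,14) (8,14) (8,273/17) (5,264/17)]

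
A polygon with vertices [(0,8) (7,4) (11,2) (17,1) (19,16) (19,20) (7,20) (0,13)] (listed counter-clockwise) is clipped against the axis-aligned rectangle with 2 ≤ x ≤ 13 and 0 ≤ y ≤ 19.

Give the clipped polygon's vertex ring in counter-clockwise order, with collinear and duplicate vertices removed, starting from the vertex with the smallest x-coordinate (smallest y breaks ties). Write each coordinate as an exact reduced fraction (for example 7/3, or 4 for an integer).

Clipped polygon: [(2,48/7) (7,4) (11,2) (13,5/3) (13,19) (6,19) (2,15)]

1. After x ≥ 2: [(2,48/7) (7,4) (11,2) (17,1) (19,16) (19,20) (7,20) (2,15)]
2. After x ≤ 13: [(2,48/7) (7,4) (11,2) (13,5/3) (13,20) (7,20) (2,15)]
3. After y ≥ 0: [(2,48/7) (7,4) (11,2) (13,5/3) (13,20) (7,20) (2,15)]
4. After y ≤ 19: [(2,48/7) (7,4) (11,2) (13,5/3) (13,19) (6,19) (2,15)]
5. Canonical ring: [(2,48/7) (7,4) (11,2) (13,5/3) (13,19) (6,19) (2,15)]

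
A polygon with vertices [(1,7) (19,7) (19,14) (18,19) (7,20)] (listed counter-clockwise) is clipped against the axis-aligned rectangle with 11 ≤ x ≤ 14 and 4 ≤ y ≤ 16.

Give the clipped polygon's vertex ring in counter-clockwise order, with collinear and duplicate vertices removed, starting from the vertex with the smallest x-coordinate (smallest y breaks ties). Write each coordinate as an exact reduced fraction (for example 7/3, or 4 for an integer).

1. After x ≥ 11: [(11,7) (19,7) (19,14) (18,19) (11,216/11)]
2. After x ≤ 14: [(11,7) (14,7) (14,213/11) (11,216/11)]
3. After y ≥ 4: [(11,7) (14,7) (14,213/11) (11,216/11)]
4. After y ≤ 16: [(11,16) (11,7) (14,7) (14,16)]
5. Canonical ring: [(11,7) (14,7) (14,16) (11,16)]

Clipped polygon: [(11,7) (14,7) (14,16) (11,16)]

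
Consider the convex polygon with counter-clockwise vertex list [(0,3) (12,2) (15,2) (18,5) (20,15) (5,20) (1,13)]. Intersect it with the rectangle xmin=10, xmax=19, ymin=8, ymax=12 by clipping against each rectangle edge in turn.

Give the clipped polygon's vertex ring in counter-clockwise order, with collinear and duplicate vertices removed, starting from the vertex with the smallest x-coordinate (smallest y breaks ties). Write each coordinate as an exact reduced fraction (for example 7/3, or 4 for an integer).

1. After x ≥ 10: [(10,13/6) (12,2) (15,2) (18,5) (20,15) (10,55/3)]
2. After x ≤ 19: [(10,13/6) (12,2) (15,2) (18,5) (19,10) (19,46/3) (10,55/3)]
3. After y ≥ 8: [(10,8) (93/5,8) (19,10) (19,46/3) (10,55/3)]
4. After y ≤ 12: [(10,12) (10,8) (93/5,8) (19,10) (19,12)]
5. Canonical ring: [(10,8) (93/5,8) (19,10) (19,12) (10,12)]

Clipped polygon: [(10,8) (93/5,8) (19,10) (19,12) (10,12)]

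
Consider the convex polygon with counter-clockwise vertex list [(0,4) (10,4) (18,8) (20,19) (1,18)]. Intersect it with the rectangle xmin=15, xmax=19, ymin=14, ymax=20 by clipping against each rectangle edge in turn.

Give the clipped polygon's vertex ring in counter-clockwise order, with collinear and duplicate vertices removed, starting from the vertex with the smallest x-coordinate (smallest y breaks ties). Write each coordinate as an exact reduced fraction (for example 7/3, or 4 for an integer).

Clipped polygon: [(15,14) (19,14) (19,360/19) (15,356/19)]

1. After x ≥ 15: [(15,13/2) (18,8) (20,19) (15,356/19)]
2. After x ≤ 19: [(15,13/2) (18,8) (19,27/2) (19,360/19) (15,356/19)]
3. After y ≥ 14: [(15,14) (19,14) (19,360/19) (15,356/19)]
4. After y ≤ 20: [(15,14) (19,14) (19,360/19) (15,356/19)]
5. Canonical ring: [(15,14) (19,14) (19,360/19) (15,356/19)]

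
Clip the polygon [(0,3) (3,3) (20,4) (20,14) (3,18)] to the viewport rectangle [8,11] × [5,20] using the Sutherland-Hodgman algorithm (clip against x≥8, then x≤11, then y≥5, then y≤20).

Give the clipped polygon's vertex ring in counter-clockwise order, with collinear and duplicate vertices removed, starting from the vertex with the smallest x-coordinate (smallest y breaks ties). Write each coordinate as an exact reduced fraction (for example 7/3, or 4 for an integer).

Clipped polygon: [(8,5) (11,5) (11,274/17) (8,286/17)]

1. After x ≥ 8: [(8,56/17) (20,4) (20,14) (8,286/17)]
2. After x ≤ 11: [(8,56/17) (11,59/17) (11,274/17) (8,286/17)]
3. After y ≥ 5: [(8,5) (11,5) (11,274/17) (8,286/17)]
4. After y ≤ 20: [(8,5) (11,5) (11,274/17) (8,286/17)]
5. Canonical ring: [(8,5) (11,5) (11,274/17) (8,286/17)]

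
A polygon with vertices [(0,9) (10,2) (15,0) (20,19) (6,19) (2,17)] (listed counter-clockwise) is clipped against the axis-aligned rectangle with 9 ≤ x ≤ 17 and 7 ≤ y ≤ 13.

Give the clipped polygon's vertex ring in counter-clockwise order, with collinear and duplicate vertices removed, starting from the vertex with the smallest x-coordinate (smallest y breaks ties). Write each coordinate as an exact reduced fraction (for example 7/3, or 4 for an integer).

1. After x ≥ 9: [(9,27/10) (10,2) (15,0) (20,19) (9,19)]
2. After x ≤ 17: [(9,27/10) (10,2) (15,0) (17,38/5) (17,19) (9,19)]
3. After y ≥ 7: [(9,7) (320/19,7) (17,38/5) (17,19) (9,19)]
4. After y ≤ 13: [(9,13) (9,7) (320/19,7) (17,38/5) (17,13)]
5. Canonical ring: [(9,7) (320/19,7) (17,38/5) (17,13) (9,13)]

Clipped polygon: [(9,7) (320/19,7) (17,38/5) (17,13) (9,13)]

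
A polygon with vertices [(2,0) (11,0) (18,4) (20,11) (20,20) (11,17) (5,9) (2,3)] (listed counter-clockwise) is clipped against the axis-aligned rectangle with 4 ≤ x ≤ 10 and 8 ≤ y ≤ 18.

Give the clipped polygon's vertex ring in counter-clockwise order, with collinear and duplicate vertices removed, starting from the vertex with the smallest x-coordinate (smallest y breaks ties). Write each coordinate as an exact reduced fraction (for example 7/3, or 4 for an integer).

1. After x ≥ 4: [(4,0) (11,0) (18,4) (20,11) (20,20) (11,17) (5,9) (4,7)]
2. After x ≤ 10: [(4,0) (10,0) (10,47/3) (5,9) (4,7)]
3. After y ≥ 8: [(10,8) (10,47/3) (5,9) (9/2,8)]
4. After y ≤ 18: [(10,8) (10,47/3) (5,9) (9/2,8)]
5. Canonical ring: [(9/2,8) (10,8) (10,47/3) (5,9)]

Clipped polygon: [(9/2,8) (10,8) (10,47/3) (5,9)]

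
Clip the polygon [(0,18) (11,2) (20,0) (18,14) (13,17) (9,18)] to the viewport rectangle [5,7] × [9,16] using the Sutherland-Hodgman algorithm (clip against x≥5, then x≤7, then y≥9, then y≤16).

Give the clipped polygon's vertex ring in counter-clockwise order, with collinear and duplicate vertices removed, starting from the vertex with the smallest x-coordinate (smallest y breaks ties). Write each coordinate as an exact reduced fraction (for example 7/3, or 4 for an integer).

1. After x ≥ 5: [(5,18) (5,118/11) (11,2) (20,0) (18,14) (13,17) (9,18)]
2. After x ≤ 7: [(7,18) (5,18) (5,118/11) (7,86/11)]
3. After y ≥ 9: [(7,9) (7,18) (5,18) (5,118/11) (99/16,9)]
4. After y ≤ 16: [(7,9) (7,16) (5,16) (5,118/11) (99/16,9)]
5. Canonical ring: [(5,118/11) (99/16,9) (7,9) (7,16) (5,16)]

Clipped polygon: [(5,118/11) (99/16,9) (7,9) (7,16) (5,16)]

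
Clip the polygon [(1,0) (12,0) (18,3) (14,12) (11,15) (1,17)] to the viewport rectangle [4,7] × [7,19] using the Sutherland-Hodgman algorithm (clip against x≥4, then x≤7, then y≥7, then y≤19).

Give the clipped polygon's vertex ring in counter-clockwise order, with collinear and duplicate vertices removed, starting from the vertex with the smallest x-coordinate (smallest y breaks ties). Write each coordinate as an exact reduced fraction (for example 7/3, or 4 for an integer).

1. After x ≥ 4: [(4,0) (12,0) (18,3) (14,12) (11,15) (4,82/5)]
2. After x ≤ 7: [(4,0) (7,0) (7,79/5) (4,82/5)]
3. After y ≥ 7: [(4,7) (7,7) (7,79/5) (4,82/5)]
4. After y ≤ 19: [(4,7) (7,7) (7,79/5) (4,82/5)]
5. Canonical ring: [(4,7) (7,7) (7,79/5) (4,82/5)]

Clipped polygon: [(4,7) (7,7) (7,79/5) (4,82/5)]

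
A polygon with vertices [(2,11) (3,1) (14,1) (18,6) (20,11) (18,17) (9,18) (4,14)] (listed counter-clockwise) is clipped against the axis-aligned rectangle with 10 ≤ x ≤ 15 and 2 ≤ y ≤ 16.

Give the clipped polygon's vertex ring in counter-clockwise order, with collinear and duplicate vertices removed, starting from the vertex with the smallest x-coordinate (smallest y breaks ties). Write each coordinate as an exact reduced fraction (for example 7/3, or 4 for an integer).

Clipped polygon: [(10,2) (74/5,2) (15,9/4) (15,16) (10,16)]

1. After x ≥ 10: [(10,1) (14,1) (18,6) (20,11) (18,17) (10,161/9)]
2. After x ≤ 15: [(10,1) (14,1) (15,9/4) (15,52/3) (10,161/9)]
3. After y ≥ 2: [(10,2) (74/5,2) (15,9/4) (15,52/3) (10,161/9)]
4. After y ≤ 16: [(10,16) (10,2) (74/5,2) (15,9/4) (15,16)]
5. Canonical ring: [(10,2) (74/5,2) (15,9/4) (15,16) (10,16)]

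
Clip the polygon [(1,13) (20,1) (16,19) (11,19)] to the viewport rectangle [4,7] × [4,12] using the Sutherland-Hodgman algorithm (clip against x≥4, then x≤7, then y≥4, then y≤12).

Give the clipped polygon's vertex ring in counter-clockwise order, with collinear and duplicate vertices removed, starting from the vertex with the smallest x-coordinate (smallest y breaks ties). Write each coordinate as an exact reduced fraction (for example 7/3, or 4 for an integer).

Clipped polygon: [(4,211/19) (7,175/19) (7,12) (4,12)]

1. After x ≥ 4: [(4,74/5) (4,211/19) (20,1) (16,19) (11,19)]
2. After x ≤ 7: [(7,83/5) (4,74/5) (4,211/19) (7,175/19)]
3. After y ≥ 4: [(7,83/5) (4,74/5) (4,211/19) (7,175/19)]
4. After y ≤ 12: [(7,12) (4,12) (4,211/19) (7,175/19)]
5. Canonical ring: [(4,211/19) (7,175/19) (7,12) (4,12)]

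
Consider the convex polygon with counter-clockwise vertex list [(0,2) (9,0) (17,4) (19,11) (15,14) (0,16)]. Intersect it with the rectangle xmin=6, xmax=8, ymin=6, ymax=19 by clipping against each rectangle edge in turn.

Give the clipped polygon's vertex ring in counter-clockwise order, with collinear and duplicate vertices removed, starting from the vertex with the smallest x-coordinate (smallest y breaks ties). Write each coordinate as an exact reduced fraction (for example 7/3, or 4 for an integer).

1. After x ≥ 6: [(6,2/3) (9,0) (17,4) (19,11) (15,14) (6,76/5)]
2. After x ≤ 8: [(6,2/3) (8,2/9) (8,224/15) (6,76/5)]
3. After y ≥ 6: [(6,6) (8,6) (8,224/15) (6,76/5)]
4. After y ≤ 19: [(6,6) (8,6) (8,224/15) (6,76/5)]
5. Canonical ring: [(6,6) (8,6) (8,224/15) (6,76/5)]

Clipped polygon: [(6,6) (8,6) (8,224/15) (6,76/5)]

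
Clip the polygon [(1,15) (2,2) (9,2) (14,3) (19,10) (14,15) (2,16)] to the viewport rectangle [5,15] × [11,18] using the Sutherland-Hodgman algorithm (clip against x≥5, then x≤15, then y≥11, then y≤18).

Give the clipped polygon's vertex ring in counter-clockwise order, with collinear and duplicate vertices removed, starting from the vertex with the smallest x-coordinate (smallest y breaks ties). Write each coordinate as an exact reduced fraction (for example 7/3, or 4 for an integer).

1. After x ≥ 5: [(5,2) (9,2) (14,3) (19,10) (14,15) (5,63/4)]
2. After x ≤ 15: [(5,2) (9,2) (14,3) (15,22/5) (15,14) (14,15) (5,63/4)]
3. After y ≥ 11: [(5,11) (15,11) (15,14) (14,15) (5,63/4)]
4. After y ≤ 18: [(5,11) (15,11) (15,14) (14,15) (5,63/4)]
5. Canonical ring: [(5,11) (15,11) (15,14) (14,15) (5,63/4)]

Clipped polygon: [(5,11) (15,11) (15,14) (14,15) (5,63/4)]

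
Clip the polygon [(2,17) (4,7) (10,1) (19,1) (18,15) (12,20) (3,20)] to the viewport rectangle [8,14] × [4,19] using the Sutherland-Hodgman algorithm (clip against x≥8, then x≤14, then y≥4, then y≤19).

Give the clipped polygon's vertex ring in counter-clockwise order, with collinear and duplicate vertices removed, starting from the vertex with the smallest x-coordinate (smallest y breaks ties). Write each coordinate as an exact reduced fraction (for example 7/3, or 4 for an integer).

1. After x ≥ 8: [(8,3) (10,1) (19,1) (18,15) (12,20) (8,20)]
2. After x ≤ 14: [(8,3) (10,1) (14,1) (14,55/3) (12,20) (8,20)]
3. After y ≥ 4: [(8,4) (14,4) (14,55/3) (12,20) (8,20)]
4. After y ≤ 19: [(8,19) (8,4) (14,4) (14,55/3) (66/5,19)]
5. Canonical ring: [(8,4) (14,4) (14,55/3) (66/5,19) (8,19)]

Clipped polygon: [(8,4) (14,4) (14,55/3) (66/5,19) (8,19)]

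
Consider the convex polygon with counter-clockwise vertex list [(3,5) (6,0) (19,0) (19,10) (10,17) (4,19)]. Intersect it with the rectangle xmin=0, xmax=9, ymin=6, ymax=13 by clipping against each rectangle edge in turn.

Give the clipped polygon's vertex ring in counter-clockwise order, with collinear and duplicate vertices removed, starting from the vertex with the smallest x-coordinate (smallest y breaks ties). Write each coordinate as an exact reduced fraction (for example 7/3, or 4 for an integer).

Clipped polygon: [(43/14,6) (9,6) (9,13) (25/7,13)]

1. After x ≥ 0: [(3,5) (6,0) (19,0) (19,10) (10,17) (4,19)]
2. After x ≤ 9: [(3,5) (6,0) (9,0) (9,52/3) (4,19)]
3. After y ≥ 6: [(43/14,6) (9,6) (9,52/3) (4,19)]
4. After y ≤ 13: [(25/7,13) (43/14,6) (9,6) (9,13)]
5. Canonical ring: [(43/14,6) (9,6) (9,13) (25/7,13)]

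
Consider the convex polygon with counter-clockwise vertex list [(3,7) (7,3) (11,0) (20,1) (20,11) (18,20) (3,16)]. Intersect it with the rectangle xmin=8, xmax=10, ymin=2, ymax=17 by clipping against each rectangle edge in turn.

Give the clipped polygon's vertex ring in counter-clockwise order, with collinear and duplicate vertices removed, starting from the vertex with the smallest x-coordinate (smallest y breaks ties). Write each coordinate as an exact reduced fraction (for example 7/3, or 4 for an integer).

1. After x ≥ 8: [(8,9/4) (11,0) (20,1) (20,11) (18,20) (8,52/3)]
2. After x ≤ 10: [(8,9/4) (10,3/4) (10,268/15) (8,52/3)]
3. After y ≥ 2: [(8,9/4) (25/3,2) (10,2) (10,268/15) (8,52/3)]
4. After y ≤ 17: [(8,17) (8,9/4) (25/3,2) (10,2) (10,17)]
5. Canonical ring: [(8,9/4) (25/3,2) (10,2) (10,17) (8,17)]

Clipped polygon: [(8,9/4) (25/3,2) (10,2) (10,17) (8,17)]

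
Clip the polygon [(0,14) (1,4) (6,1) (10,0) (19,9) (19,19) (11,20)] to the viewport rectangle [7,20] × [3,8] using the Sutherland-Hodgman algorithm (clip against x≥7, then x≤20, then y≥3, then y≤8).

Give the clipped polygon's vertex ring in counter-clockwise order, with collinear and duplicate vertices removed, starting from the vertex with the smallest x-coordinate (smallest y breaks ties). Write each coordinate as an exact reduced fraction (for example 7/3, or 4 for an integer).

1. After x ≥ 7: [(7,196/11) (7,3/4) (10,0) (19,9) (19,19) (11,20)]
2. After x ≤ 20: [(7,196/11) (7,3/4) (10,0) (19,9) (19,19) (11,20)]
3. After y ≥ 3: [(7,196/11) (7,3) (13,3) (19,9) (19,19) (11,20)]
4. After y ≤ 8: [(7,8) (7,3) (13,3) (18,8)]
5. Canonical ring: [(7,3) (13,3) (18,8) (7,8)]

Clipped polygon: [(7,3) (13,3) (18,8) (7,8)]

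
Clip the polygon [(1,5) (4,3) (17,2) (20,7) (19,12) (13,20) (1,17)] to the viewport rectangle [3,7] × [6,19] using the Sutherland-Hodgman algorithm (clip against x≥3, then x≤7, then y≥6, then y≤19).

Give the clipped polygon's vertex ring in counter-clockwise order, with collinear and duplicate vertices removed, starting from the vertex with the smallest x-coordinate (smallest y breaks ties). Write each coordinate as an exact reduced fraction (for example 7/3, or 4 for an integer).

1. After x ≥ 3: [(3,11/3) (4,3) (17,2) (20,7) (19,12) (13,20) (3,35/2)]
2. After x ≤ 7: [(3,11/3) (4,3) (7,36/13) (7,37/2) (3,35/2)]
3. After y ≥ 6: [(3,6) (7,6) (7,37/2) (3,35/2)]
4. After y ≤ 19: [(3,6) (7,6) (7,37/2) (3,35/2)]
5. Canonical ring: [(3,6) (7,6) (7,37/2) (3,35/2)]

Clipped polygon: [(3,6) (7,6) (7,37/2) (3,35/2)]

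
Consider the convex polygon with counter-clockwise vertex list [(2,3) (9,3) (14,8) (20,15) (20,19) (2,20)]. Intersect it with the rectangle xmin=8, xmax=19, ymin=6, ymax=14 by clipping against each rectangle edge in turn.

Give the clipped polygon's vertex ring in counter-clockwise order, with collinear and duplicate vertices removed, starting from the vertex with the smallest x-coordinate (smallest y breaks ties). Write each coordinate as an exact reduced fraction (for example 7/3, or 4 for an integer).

Clipped polygon: [(8,6) (12,6) (14,8) (19,83/6) (19,14) (8,14)]

1. After x ≥ 8: [(8,3) (9,3) (14,8) (20,15) (20,19) (8,59/3)]
2. After x ≤ 19: [(8,3) (9,3) (14,8) (19,83/6) (19,343/18) (8,59/3)]
3. After y ≥ 6: [(8,6) (12,6) (14,8) (19,83/6) (19,343/18) (8,59/3)]
4. After y ≤ 14: [(8,14) (8,6) (12,6) (14,8) (19,83/6) (19,14)]
5. Canonical ring: [(8,6) (12,6) (14,8) (19,83/6) (19,14) (8,14)]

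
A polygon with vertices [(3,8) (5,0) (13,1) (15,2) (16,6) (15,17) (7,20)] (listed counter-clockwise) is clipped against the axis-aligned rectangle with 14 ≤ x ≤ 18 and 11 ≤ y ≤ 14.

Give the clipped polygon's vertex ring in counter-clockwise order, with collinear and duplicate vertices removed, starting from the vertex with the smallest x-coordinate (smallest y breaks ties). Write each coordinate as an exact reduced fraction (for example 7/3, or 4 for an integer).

1. After x ≥ 14: [(14,3/2) (15,2) (16,6) (15,17) (14,139/8)]
2. After x ≤ 18: [(14,3/2) (15,2) (16,6) (15,17) (14,139/8)]
3. After y ≥ 11: [(14,11) (171/11,11) (15,17) (14,139/8)]
4. After y ≤ 14: [(14,14) (14,11) (171/11,11) (168/11,14)]
5. Canonical ring: [(14,11) (171/11,11) (168/11,14) (14,14)]

Clipped polygon: [(14,11) (171/11,11) (168/11,14) (14,14)]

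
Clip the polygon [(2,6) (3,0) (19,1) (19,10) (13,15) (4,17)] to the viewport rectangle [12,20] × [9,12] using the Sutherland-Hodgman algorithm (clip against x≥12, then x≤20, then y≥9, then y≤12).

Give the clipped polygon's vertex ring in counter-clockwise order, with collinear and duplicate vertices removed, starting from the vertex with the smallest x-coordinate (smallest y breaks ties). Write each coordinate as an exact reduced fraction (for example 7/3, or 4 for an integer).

1. After x ≥ 12: [(12,9/16) (19,1) (19,10) (13,15) (12,137/9)]
2. After x ≤ 20: [(12,9/16) (19,1) (19,10) (13,15) (12,137/9)]
3. After y ≥ 9: [(12,9) (19,9) (19,10) (13,15) (12,137/9)]
4. After y ≤ 12: [(12,12) (12,9) (19,9) (19,10) (83/5,12)]
5. Canonical ring: [(12,9) (19,9) (19,10) (83/5,12) (12,12)]

Clipped polygon: [(12,9) (19,9) (19,10) (83/5,12) (12,12)]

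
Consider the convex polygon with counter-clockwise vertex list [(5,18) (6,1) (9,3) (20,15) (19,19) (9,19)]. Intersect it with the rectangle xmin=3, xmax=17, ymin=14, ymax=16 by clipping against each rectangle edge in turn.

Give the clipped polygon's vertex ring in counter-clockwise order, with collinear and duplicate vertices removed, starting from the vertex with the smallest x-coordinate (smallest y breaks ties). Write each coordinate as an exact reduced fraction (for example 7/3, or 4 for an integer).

Clipped polygon: [(87/17,16) (89/17,14) (17,14) (17,16)]

1. After x ≥ 3: [(5,18) (6,1) (9,3) (20,15) (19,19) (9,19)]
2. After x ≤ 17: [(5,18) (6,1) (9,3) (17,129/11) (17,19) (9,19)]
3. After y ≥ 14: [(5,18) (89/17,14) (17,14) (17,19) (9,19)]
4. After y ≤ 16: [(87/17,16) (89/17,14) (17,14) (17,16)]
5. Canonical ring: [(87/17,16) (89/17,14) (17,14) (17,16)]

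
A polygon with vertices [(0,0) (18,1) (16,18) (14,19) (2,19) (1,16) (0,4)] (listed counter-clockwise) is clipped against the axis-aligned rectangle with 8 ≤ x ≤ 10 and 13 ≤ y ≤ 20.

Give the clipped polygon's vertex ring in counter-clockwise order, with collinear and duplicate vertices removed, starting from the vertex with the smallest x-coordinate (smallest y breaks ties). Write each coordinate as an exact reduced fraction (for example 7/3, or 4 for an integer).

Clipped polygon: [(8,13) (10,13) (10,19) (8,19)]

1. After x ≥ 8: [(8,4/9) (18,1) (16,18) (14,19) (8,19)]
2. After x ≤ 10: [(8,4/9) (10,5/9) (10,19) (8,19)]
3. After y ≥ 13: [(8,13) (10,13) (10,19) (8,19)]
4. After y ≤ 20: [(8,13) (10,13) (10,19) (8,19)]
5. Canonical ring: [(8,13) (10,13) (10,19) (8,19)]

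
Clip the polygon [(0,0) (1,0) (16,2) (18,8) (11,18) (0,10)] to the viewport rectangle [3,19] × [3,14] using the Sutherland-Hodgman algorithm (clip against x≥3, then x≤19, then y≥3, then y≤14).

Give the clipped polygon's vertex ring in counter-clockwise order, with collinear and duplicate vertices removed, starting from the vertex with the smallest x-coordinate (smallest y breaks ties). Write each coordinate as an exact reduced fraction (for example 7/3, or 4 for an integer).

1. After x ≥ 3: [(3,4/15) (16,2) (18,8) (11,18) (3,134/11)]
2. After x ≤ 19: [(3,4/15) (16,2) (18,8) (11,18) (3,134/11)]
3. After y ≥ 3: [(3,3) (49/3,3) (18,8) (11,18) (3,134/11)]
4. After y ≤ 14: [(3,3) (49/3,3) (18,8) (69/5,14) (11/2,14) (3,134/11)]
5. Canonical ring: [(3,3) (49/3,3) (18,8) (69/5,14) (11/2,14) (3,134/11)]

Clipped polygon: [(3,3) (49/3,3) (18,8) (69/5,14) (11/2,14) (3,134/11)]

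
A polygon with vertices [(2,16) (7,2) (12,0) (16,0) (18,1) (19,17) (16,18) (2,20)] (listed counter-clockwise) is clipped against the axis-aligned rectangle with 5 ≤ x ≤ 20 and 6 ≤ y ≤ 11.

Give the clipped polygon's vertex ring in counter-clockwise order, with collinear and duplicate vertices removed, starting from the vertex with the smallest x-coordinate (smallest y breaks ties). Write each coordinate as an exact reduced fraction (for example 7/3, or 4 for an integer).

Clipped polygon: [(5,38/5) (39/7,6) (293/16,6) (149/8,11) (5,11)]

1. After x ≥ 5: [(5,38/5) (7,2) (12,0) (16,0) (18,1) (19,17) (16,18) (5,137/7)]
2. After x ≤ 20: [(5,38/5) (7,2) (12,0) (16,0) (18,1) (19,17) (16,18) (5,137/7)]
3. After y ≥ 6: [(5,38/5) (39/7,6) (293/16,6) (19,17) (16,18) (5,137/7)]
4. After y ≤ 11: [(5,11) (5,38/5) (39/7,6) (293/16,6) (149/8,11)]
5. Canonical ring: [(5,38/5) (39/7,6) (293/16,6) (149/8,11) (5,11)]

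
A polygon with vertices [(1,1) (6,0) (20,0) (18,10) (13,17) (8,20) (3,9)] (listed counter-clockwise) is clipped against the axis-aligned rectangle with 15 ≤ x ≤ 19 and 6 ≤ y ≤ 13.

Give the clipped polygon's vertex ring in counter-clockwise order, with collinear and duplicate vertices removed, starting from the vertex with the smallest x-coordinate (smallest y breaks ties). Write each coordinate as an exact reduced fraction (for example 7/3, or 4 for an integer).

Clipped polygon: [(15,6) (94/5,6) (18,10) (111/7,13) (15,13)]

1. After x ≥ 15: [(15,0) (20,0) (18,10) (15,71/5)]
2. After x ≤ 19: [(15,0) (19,0) (19,5) (18,10) (15,71/5)]
3. After y ≥ 6: [(15,6) (94/5,6) (18,10) (15,71/5)]
4. After y ≤ 13: [(15,13) (15,6) (94/5,6) (18,10) (111/7,13)]
5. Canonical ring: [(15,6) (94/5,6) (18,10) (111/7,13) (15,13)]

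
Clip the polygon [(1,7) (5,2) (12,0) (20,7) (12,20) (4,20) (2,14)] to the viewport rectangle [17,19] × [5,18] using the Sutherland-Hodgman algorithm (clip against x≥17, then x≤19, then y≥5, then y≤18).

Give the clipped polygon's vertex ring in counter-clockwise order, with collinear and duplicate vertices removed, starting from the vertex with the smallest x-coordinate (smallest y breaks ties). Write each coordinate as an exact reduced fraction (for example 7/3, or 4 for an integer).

1. After x ≥ 17: [(17,35/8) (20,7) (17,95/8)]
2. After x ≤ 19: [(17,35/8) (19,49/8) (19,69/8) (17,95/8)]
3. After y ≥ 5: [(17,5) (124/7,5) (19,49/8) (19,69/8) (17,95/8)]
4. After y ≤ 18: [(17,5) (124/7,5) (19,49/8) (19,69/8) (17,95/8)]
5. Canonical ring: [(17,5) (124/7,5) (19,49/8) (19,69/8) (17,95/8)]

Clipped polygon: [(17,5) (124/7,5) (19,49/8) (19,69/8) (17,95/8)]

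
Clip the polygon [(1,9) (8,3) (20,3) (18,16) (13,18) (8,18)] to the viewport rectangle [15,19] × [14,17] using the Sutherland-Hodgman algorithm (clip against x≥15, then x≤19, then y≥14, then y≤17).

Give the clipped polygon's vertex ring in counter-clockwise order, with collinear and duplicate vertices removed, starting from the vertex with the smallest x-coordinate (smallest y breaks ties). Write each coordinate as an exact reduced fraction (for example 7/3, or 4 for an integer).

Clipped polygon: [(15,14) (238/13,14) (18,16) (31/2,17) (15,17)]

1. After x ≥ 15: [(15,3) (20,3) (18,16) (15,86/5)]
2. After x ≤ 19: [(15,3) (19,3) (19,19/2) (18,16) (15,86/5)]
3. After y ≥ 14: [(15,14) (238/13,14) (18,16) (15,86/5)]
4. After y ≤ 17: [(15,17) (15,14) (238/13,14) (18,16) (31/2,17)]
5. Canonical ring: [(15,14) (238/13,14) (18,16) (31/2,17) (15,17)]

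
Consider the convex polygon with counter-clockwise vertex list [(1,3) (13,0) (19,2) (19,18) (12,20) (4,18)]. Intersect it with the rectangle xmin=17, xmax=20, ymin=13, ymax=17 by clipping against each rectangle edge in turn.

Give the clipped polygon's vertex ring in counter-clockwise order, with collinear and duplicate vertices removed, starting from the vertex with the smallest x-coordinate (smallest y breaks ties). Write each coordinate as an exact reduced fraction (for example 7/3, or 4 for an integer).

1. After x ≥ 17: [(17,4/3) (19,2) (19,18) (17,130/7)]
2. After x ≤ 20: [(17,4/3) (19,2) (19,18) (17,130/7)]
3. After y ≥ 13: [(17,13) (19,13) (19,18) (17,130/7)]
4. After y ≤ 17: [(17,17) (17,13) (19,13) (19,17)]
5. Canonical ring: [(17,13) (19,13) (19,17) (17,17)]

Clipped polygon: [(17,13) (19,13) (19,17) (17,17)]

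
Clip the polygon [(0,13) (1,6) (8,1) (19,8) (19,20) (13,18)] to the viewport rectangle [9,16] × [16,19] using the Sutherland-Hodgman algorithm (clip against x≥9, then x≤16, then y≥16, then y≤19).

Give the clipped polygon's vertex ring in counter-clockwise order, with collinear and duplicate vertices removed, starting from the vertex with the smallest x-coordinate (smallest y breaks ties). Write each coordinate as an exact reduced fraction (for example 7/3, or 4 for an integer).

Clipped polygon: [(9,16) (16,16) (16,19) (13,18) (9,214/13)]

1. After x ≥ 9: [(9,214/13) (9,18/11) (19,8) (19,20) (13,18)]
2. After x ≤ 16: [(9,214/13) (9,18/11) (16,67/11) (16,19) (13,18)]
3. After y ≥ 16: [(9,214/13) (9,16) (16,16) (16,19) (13,18)]
4. After y ≤ 19: [(9,214/13) (9,16) (16,16) (16,19) (13,18)]
5. Canonical ring: [(9,16) (16,16) (16,19) (13,18) (9,214/13)]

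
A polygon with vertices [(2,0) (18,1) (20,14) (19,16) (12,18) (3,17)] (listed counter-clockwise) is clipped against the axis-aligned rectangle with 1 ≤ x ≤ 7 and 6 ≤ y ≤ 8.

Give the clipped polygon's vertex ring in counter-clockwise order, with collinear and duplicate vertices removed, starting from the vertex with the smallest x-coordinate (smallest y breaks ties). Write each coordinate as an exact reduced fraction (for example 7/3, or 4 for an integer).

1. After x ≥ 1: [(2,0) (18,1) (20,14) (19,16) (12,18) (3,17)]
2. After x ≤ 7: [(2,0) (7,5/16) (7,157/9) (3,17)]
3. After y ≥ 6: [(40/17,6) (7,6) (7,157/9) (3,17)]
4. After y ≤ 8: [(42/17,8) (40/17,6) (7,6) (7,8)]
5. Canonical ring: [(40/17,6) (7,6) (7,8) (42/17,8)]

Clipped polygon: [(40/17,6) (7,6) (7,8) (42/17,8)]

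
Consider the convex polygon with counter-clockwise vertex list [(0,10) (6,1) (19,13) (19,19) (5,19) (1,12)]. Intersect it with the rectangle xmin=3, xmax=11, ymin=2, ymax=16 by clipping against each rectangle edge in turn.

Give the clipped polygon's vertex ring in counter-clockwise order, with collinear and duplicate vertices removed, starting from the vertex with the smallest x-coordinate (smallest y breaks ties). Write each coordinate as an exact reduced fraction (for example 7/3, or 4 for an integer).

1. After x ≥ 3: [(3,11/2) (6,1) (19,13) (19,19) (5,19) (3,31/2)]
2. After x ≤ 11: [(3,11/2) (6,1) (11,73/13) (11,19) (5,19) (3,31/2)]
3. After y ≥ 2: [(3,11/2) (16/3,2) (85/12,2) (11,73/13) (11,19) (5,19) (3,31/2)]
4. After y ≤ 16: [(3,11/2) (16/3,2) (85/12,2) (11,73/13) (11,16) (23/7,16) (3,31/2)]
5. Canonical ring: [(3,11/2) (16/3,2) (85/12,2) (11,73/13) (11,16) (23/7,16) (3,31/2)]

Clipped polygon: [(3,11/2) (16/3,2) (85/12,2) (11,73/13) (11,16) (23/7,16) (3,31/2)]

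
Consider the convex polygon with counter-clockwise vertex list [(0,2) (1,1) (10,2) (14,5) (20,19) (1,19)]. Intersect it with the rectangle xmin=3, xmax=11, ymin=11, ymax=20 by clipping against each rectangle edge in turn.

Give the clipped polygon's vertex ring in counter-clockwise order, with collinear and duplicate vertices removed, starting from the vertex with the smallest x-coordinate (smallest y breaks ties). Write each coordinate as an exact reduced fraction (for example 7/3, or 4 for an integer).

1. After x ≥ 3: [(3,11/9) (10,2) (14,5) (20,19) (3,19)]
2. After x ≤ 11: [(3,11/9) (10,2) (11,11/4) (11,19) (3,19)]
3. After y ≥ 11: [(3,11) (11,11) (11,19) (3,19)]
4. After y ≤ 20: [(3,11) (11,11) (11,19) (3,19)]
5. Canonical ring: [(3,11) (11,11) (11,19) (3,19)]

Clipped polygon: [(3,11) (11,11) (11,19) (3,19)]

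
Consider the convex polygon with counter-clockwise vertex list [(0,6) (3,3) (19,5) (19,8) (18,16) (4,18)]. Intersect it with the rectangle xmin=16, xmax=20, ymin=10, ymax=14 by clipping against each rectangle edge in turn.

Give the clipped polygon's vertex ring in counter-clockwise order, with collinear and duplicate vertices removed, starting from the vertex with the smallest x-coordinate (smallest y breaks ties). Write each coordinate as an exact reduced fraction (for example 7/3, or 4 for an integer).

1. After x ≥ 16: [(16,37/8) (19,5) (19,8) (18,16) (16,114/7)]
2. After x ≤ 20: [(16,37/8) (19,5) (19,8) (18,16) (16,114/7)]
3. After y ≥ 10: [(16,10) (75/4,10) (18,16) (16,114/7)]
4. After y ≤ 14: [(16,14) (16,10) (75/4,10) (73/4,14)]
5. Canonical ring: [(16,10) (75/4,10) (73/4,14) (16,14)]

Clipped polygon: [(16,10) (75/4,10) (73/4,14) (16,14)]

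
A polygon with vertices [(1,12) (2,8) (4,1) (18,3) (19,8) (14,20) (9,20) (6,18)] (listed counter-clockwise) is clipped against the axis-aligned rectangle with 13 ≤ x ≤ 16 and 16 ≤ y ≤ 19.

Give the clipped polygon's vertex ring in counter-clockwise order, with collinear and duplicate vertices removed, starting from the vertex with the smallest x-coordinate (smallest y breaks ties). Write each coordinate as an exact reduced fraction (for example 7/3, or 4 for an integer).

1. After x ≥ 13: [(13,16/7) (18,3) (19,8) (14,20) (13,20)]
2. After x ≤ 16: [(13,16/7) (16,19/7) (16,76/5) (14,20) (13,20)]
3. After y ≥ 16: [(13,16) (47/3,16) (14,20) (13,20)]
4. After y ≤ 19: [(13,19) (13,16) (47/3,16) (173/12,19)]
5. Canonical ring: [(13,16) (47/3,16) (173/12,19) (13,19)]

Clipped polygon: [(13,16) (47/3,16) (173/12,19) (13,19)]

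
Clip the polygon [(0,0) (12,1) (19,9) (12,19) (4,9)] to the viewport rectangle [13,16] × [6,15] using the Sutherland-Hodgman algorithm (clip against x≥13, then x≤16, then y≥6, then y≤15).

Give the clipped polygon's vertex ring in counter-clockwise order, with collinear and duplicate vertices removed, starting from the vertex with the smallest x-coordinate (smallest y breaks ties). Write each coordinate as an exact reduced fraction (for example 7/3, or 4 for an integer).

1. After x ≥ 13: [(13,15/7) (19,9) (13,123/7)]
2. After x ≤ 16: [(13,15/7) (16,39/7) (16,93/7) (13,123/7)]
3. After y ≥ 6: [(13,6) (16,6) (16,93/7) (13,123/7)]
4. After y ≤ 15: [(13,15) (13,6) (16,6) (16,93/7) (74/5,15)]
5. Canonical ring: [(13,6) (16,6) (16,93/7) (74/5,15) (13,15)]

Clipped polygon: [(13,6) (16,6) (16,93/7) (74/5,15) (13,15)]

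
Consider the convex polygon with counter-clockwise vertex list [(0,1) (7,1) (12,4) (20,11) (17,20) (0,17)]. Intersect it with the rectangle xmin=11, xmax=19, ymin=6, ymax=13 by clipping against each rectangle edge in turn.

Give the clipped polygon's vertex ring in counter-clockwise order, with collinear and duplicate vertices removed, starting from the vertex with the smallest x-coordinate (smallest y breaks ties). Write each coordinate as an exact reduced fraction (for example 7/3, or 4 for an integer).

Clipped polygon: [(11,6) (100/7,6) (19,81/8) (19,13) (11,13)]

1. After x ≥ 11: [(11,17/5) (12,4) (20,11) (17,20) (11,322/17)]
2. After x ≤ 19: [(11,17/5) (12,4) (19,81/8) (19,14) (17,20) (11,322/17)]
3. After y ≥ 6: [(11,6) (100/7,6) (19,81/8) (19,14) (17,20) (11,322/17)]
4. After y ≤ 13: [(11,13) (11,6) (100/7,6) (19,81/8) (19,13)]
5. Canonical ring: [(11,6) (100/7,6) (19,81/8) (19,13) (11,13)]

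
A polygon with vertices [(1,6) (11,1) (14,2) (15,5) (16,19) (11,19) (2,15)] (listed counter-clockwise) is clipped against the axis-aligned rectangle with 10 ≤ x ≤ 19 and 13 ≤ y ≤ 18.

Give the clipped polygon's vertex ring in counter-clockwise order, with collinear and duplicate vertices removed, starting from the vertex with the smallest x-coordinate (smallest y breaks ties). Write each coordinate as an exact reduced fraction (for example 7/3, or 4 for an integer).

1. After x ≥ 10: [(10,3/2) (11,1) (14,2) (15,5) (16,19) (11,19) (10,167/9)]
2. After x ≤ 19: [(10,3/2) (11,1) (14,2) (15,5) (16,19) (11,19) (10,167/9)]
3. After y ≥ 13: [(10,13) (109/7,13) (16,19) (11,19) (10,167/9)]
4. After y ≤ 18: [(10,18) (10,13) (109/7,13) (223/14,18)]
5. Canonical ring: [(10,13) (109/7,13) (223/14,18) (10,18)]

Clipped polygon: [(10,13) (109/7,13) (223/14,18) (10,18)]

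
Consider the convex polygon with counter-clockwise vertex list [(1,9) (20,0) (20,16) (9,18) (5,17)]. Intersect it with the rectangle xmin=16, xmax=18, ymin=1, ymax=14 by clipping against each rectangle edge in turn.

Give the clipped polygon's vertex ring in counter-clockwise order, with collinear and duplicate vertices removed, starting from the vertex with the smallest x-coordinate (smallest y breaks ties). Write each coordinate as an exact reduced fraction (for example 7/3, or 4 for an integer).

Clipped polygon: [(16,36/19) (161/9,1) (18,1) (18,14) (16,14)]

1. After x ≥ 16: [(16,36/19) (20,0) (20,16) (16,184/11)]
2. After x ≤ 18: [(16,36/19) (18,18/19) (18,180/11) (16,184/11)]
3. After y ≥ 1: [(16,36/19) (161/9,1) (18,1) (18,180/11) (16,184/11)]
4. After y ≤ 14: [(16,14) (16,36/19) (161/9,1) (18,1) (18,14)]
5. Canonical ring: [(16,36/19) (161/9,1) (18,1) (18,14) (16,14)]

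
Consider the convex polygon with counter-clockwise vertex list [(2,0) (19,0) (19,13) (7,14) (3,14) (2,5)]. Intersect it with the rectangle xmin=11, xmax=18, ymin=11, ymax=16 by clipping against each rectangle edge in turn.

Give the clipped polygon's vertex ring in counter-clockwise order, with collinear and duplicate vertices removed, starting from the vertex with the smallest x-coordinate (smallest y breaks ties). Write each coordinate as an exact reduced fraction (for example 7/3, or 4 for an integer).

Clipped polygon: [(11,11) (18,11) (18,157/12) (11,41/3)]

1. After x ≥ 11: [(11,0) (19,0) (19,13) (11,41/3)]
2. After x ≤ 18: [(11,0) (18,0) (18,157/12) (11,41/3)]
3. After y ≥ 11: [(11,11) (18,11) (18,157/12) (11,41/3)]
4. After y ≤ 16: [(11,11) (18,11) (18,157/12) (11,41/3)]
5. Canonical ring: [(11,11) (18,11) (18,157/12) (11,41/3)]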